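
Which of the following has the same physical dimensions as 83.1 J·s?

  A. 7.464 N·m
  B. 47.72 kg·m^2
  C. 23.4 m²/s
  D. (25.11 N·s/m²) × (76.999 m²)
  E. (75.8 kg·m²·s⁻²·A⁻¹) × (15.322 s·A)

Reference: J·s = N·m·s = kg·m²·s⁻¹.
Each option:
  A. N·m = kg·m·s⁻²·m = kg·m²·s⁻²
  B. kg·m²
  C. m²·s⁻¹
  D. [kg·m⁻¹·s⁻¹] · [m²] = kg·m·s⁻¹
  E. [kg·m²·s⁻²·A⁻¹] · [s·A] = kg·m²·s⁻¹  ← same
Only E. matches kg·m²·s⁻¹.

E.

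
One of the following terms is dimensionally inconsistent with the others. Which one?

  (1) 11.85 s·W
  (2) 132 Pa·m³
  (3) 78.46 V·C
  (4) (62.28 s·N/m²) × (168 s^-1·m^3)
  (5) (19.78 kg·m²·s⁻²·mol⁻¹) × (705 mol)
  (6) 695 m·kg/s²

(6)

Reduce each to base SI dimensions:
  (1) W·s = J·s⁻¹·s = kg·m²·s⁻²
  (2) Pa·m³ = N·m⁻²·m³ = kg·m²·s⁻²
  (3) C·V = s·A·J·C⁻¹ = kg·m²·s⁻²
  (4) [kg·m⁻¹·s⁻¹] · [m³·s⁻¹] = kg·m²·s⁻²
  (5) [kg·m²·s⁻²·mol⁻¹] · [mol] = kg·m²·s⁻²
  (6) kg·m·s⁻²
All reduce to kg·m²·s⁻² except (6), which is kg·m·s⁻².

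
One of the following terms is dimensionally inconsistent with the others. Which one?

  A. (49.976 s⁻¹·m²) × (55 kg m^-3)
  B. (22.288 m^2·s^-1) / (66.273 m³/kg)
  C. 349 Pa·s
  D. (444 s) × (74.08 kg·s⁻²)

D.

Work out the base dimensions of each:
  A. [m²·s⁻¹] · [kg·m⁻³] = kg·m⁻¹·s⁻¹
  B. [m²·s⁻¹] / [kg⁻¹·m³] = kg·m⁻¹·s⁻¹
  C. Pa·s = N·m⁻²·s = kg·m⁻¹·s⁻¹
  D. [s] · [kg·s⁻²] = kg·s⁻¹
All reduce to kg·m⁻¹·s⁻¹ except D., which is kg·s⁻¹.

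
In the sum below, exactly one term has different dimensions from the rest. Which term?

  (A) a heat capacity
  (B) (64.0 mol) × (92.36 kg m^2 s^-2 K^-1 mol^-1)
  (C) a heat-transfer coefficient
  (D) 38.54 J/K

Work out the base dimensions of each:
  (A) [heat capacity] = kg·m²·s⁻²·K⁻¹
  (B) [mol] · [kg·m²·s⁻²·K⁻¹·mol⁻¹] = kg·m²·s⁻²·K⁻¹
  (C) [heat-transfer coefficient] = kg·s⁻³·K⁻¹
  (D) J·K⁻¹ = N·m·K⁻¹ = kg·m²·s⁻²·K⁻¹
All reduce to kg·m²·s⁻²·K⁻¹ except (C), which is kg·s⁻³·K⁻¹.

(C)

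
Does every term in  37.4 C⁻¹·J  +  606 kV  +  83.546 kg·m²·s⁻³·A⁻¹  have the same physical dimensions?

Expand each in SI base units:
  37.4 C⁻¹·J:  J·C⁻¹ = N·m·(s·A)⁻¹ = kg·m²·s⁻³·A⁻¹
  606 kV:  V = J·C⁻¹ = kg·m²·s⁻³·A⁻¹
  83.546 kg·m²·s⁻³·A⁻¹:  kg·m²·s⁻³·A⁻¹
Every term reduces to kg·m²·s⁻³·A⁻¹.

Yes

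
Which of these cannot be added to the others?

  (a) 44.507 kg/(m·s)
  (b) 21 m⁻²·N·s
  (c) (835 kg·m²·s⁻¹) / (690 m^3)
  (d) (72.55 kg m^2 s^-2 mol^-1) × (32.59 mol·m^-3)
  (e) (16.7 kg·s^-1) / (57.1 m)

(d)

Reduce each to base SI dimensions:
  (a) kg·m⁻¹·s⁻¹
  (b) N·s·m⁻² = kg·m·s⁻²·s·m⁻² = kg·m⁻¹·s⁻¹
  (c) [kg·m²·s⁻¹] / [m³] = kg·m⁻¹·s⁻¹
  (d) [kg·m²·s⁻²·mol⁻¹] · [m⁻³·mol] = kg·m⁻¹·s⁻²
  (e) [kg·s⁻¹] / [m] = kg·m⁻¹·s⁻¹
All reduce to kg·m⁻¹·s⁻¹ except (d), which is kg·m⁻¹·s⁻².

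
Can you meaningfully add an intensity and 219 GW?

No

Reduce each to base SI dimensions:
  an intensity:  [intensity] = kg·s⁻³
  219 GW:  W = J·s⁻¹ = kg·m²·s⁻³
kg·s⁻³ ≠ kg·m²·s⁻³, so they cannot be added.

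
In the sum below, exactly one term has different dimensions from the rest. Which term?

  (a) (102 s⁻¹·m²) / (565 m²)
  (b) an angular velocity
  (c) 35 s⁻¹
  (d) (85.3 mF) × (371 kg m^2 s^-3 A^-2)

(d)

Reduce each to base SI dimensions:
  (a) [m²·s⁻¹] / [m²] = s⁻¹
  (b) [angular velocity] = s⁻¹
  (c) s⁻¹
  (d) [kg⁻¹·m⁻²·s⁴·A²] · [kg·m²·s⁻³·A⁻²] = s
All reduce to s⁻¹ except (d), which is s.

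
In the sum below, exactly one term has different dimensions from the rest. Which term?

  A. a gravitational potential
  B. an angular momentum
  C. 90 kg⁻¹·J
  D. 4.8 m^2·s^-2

Dimensions:
  A. [gravitational potential] = m²·s⁻²
  B. [angular momentum] = kg·m²·s⁻¹
  C. J·kg⁻¹ = N·m·kg⁻¹ = m²·s⁻²
  D. m²·s⁻²
All reduce to m²·s⁻² except B., which is kg·m²·s⁻¹.

B.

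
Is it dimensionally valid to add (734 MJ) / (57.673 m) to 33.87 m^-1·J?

Yes

Work out the base dimensions of each:
  (734 MJ) / (57.673 m):  [kg·m²·s⁻²] / [m] = kg·m·s⁻²
  33.87 m^-1·J:  J·m⁻¹ = N·m·m⁻¹ = kg·m·s⁻²
Both are kg·m·s⁻², so they have the same dimensions and can be added.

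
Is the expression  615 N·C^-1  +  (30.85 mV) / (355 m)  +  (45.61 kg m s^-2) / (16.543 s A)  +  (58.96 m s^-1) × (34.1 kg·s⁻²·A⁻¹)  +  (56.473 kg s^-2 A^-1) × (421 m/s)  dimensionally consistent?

In SI base units:
  615 N·C^-1:  N·C⁻¹ = kg·m·s⁻²·(s·A)⁻¹ = kg·m·s⁻³·A⁻¹
  (30.85 mV) / (355 m):  [kg·m²·s⁻³·A⁻¹] / [m] = kg·m·s⁻³·A⁻¹
  (45.61 kg m s^-2) / (16.543 s A):  [kg·m·s⁻²] / [s·A] = kg·m·s⁻³·A⁻¹
  (58.96 m s^-1) × (34.1 kg·s⁻²·A⁻¹):  [m·s⁻¹] · [kg·s⁻²·A⁻¹] = kg·m·s⁻³·A⁻¹
  (56.473 kg s^-2 A^-1) × (421 m/s):  [kg·s⁻²·A⁻¹] · [m·s⁻¹] = kg·m·s⁻³·A⁻¹
Every term reduces to kg·m·s⁻³·A⁻¹.

Yes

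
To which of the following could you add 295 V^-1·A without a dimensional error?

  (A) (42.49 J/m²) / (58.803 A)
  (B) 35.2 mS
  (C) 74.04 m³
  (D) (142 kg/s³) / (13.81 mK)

(B)

Reference: A·V⁻¹ = A·(J·C⁻¹)⁻¹ = kg⁻¹·m⁻²·s³·A².
Each option:
  (A) [kg·s⁻²] / [A] = kg·s⁻²·A⁻¹
  (B) S = Ω⁻¹ = kg⁻¹·m⁻²·s³·A²  ← same
  (C) m³
  (D) [kg·s⁻³] / [K] = kg·s⁻³·K⁻¹
Only (B) matches kg⁻¹·m⁻²·s³·A².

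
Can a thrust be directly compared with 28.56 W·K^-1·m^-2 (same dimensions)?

Dimensions:
  a thrust:  [thrust] = kg·m·s⁻²
  28.56 W·K^-1·m^-2:  W·m⁻²·K⁻¹ = J·s⁻¹·m⁻²·K⁻¹ = kg·s⁻³·K⁻¹
kg·m·s⁻² ≠ kg·s⁻³·K⁻¹, so they cannot be added.

No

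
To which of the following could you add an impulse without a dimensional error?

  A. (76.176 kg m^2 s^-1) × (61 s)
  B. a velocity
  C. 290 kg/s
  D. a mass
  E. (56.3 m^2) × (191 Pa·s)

E.

Reference: [impulse] = kg·m·s⁻¹.
Each option:
  A. [kg·m²·s⁻¹] · [s] = kg·m²
  B. [velocity] = m·s⁻¹
  C. kg·s⁻¹
  D. [mass] = kg
  E. [m²] · [kg·m⁻¹·s⁻¹] = kg·m·s⁻¹  ← same
Only E. matches kg·m·s⁻¹.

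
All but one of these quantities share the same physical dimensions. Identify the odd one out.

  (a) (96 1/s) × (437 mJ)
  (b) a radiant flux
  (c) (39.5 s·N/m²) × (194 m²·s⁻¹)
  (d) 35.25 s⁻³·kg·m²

Work out the base dimensions of each:
  (a) [s⁻¹] · [kg·m²·s⁻²] = kg·m²·s⁻³
  (b) [radiant flux] = kg·m²·s⁻³
  (c) [kg·m⁻¹·s⁻¹] · [m²·s⁻¹] = kg·m·s⁻²
  (d) kg·m²·s⁻³
All reduce to kg·m²·s⁻³ except (c), which is kg·m·s⁻².

(c)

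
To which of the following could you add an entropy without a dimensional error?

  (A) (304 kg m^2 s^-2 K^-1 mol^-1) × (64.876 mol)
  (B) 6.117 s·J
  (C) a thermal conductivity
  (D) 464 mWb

(A)

Reference: [entropy] = kg·m²·s⁻²·K⁻¹.
Each option:
  (A) [kg·m²·s⁻²·K⁻¹·mol⁻¹] · [mol] = kg·m²·s⁻²·K⁻¹  ← same
  (B) J·s = N·m·s = kg·m²·s⁻¹
  (C) [thermal conductivity] = kg·m·s⁻³·K⁻¹
  (D) Wb = V·s = kg·m²·s⁻²·A⁻¹
Only (A) matches kg·m²·s⁻²·K⁻¹.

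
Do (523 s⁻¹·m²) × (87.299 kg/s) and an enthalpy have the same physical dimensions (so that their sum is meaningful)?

Yes

Expand each in SI base units:
  (523 s⁻¹·m²) × (87.299 kg/s):  [m²·s⁻¹] · [kg·s⁻¹] = kg·m²·s⁻²
  an enthalpy:  [enthalpy] = kg·m²·s⁻²
Both are kg·m²·s⁻², so they have the same dimensions and can be added.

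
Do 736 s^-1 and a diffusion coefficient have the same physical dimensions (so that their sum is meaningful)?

No

In SI base units:
  736 s^-1:  s⁻¹
  a diffusion coefficient:  [diffusion coefficient] = m²·s⁻¹
s⁻¹ ≠ m²·s⁻¹, so they cannot be added.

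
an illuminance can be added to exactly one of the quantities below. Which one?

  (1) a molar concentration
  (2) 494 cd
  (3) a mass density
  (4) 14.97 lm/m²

Reference: [illuminance] = m⁻²·cd.
Each option:
  (1) [molar concentration] = m⁻³·mol
  (2) cd
  (3) [mass density] = kg·m⁻³
  (4) lm·m⁻² = cd·m⁻² = m⁻²·cd  ← same
Only (4) matches m⁻²·cd.

(4)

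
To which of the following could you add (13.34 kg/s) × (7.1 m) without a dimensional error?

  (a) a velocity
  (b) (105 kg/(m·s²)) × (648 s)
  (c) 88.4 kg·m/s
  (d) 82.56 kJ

(c)

Reference: [kg·s⁻¹] · [m] = kg·m·s⁻¹.
Each option:
  (a) [velocity] = m·s⁻¹
  (b) [kg·m⁻¹·s⁻²] · [s] = kg·m⁻¹·s⁻¹
  (c) kg·m·s⁻¹  ← same
  (d) J = N·m = kg·m²·s⁻²
Only (c) matches kg·m·s⁻¹.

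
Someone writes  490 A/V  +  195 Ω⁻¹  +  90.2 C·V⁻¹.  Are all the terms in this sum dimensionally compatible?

Expand each in SI base units:
  490 A/V:  A·V⁻¹ = A·(J·C⁻¹)⁻¹ = kg⁻¹·m⁻²·s³·A²
  195 Ω⁻¹:  Ω⁻¹ = (V·A⁻¹)⁻¹ = kg⁻¹·m⁻²·s³·A²
  90.2 C·V⁻¹:  C·V⁻¹ = s·A·(J·C⁻¹)⁻¹ = kg⁻¹·m⁻²·s⁴·A²
The terms do not share a single dimension (kg⁻¹·m⁻²·s³·A² vs kg⁻¹·m⁻²·s⁴·A²).

No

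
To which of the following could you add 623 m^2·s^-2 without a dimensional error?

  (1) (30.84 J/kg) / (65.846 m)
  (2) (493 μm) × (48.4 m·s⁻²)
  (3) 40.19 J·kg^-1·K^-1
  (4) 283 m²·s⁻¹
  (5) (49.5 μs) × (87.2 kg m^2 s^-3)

Reference: m²·s⁻².
Each option:
  (1) [m²·s⁻²] / [m] = m·s⁻²
  (2) [m] · [m·s⁻²] = m²·s⁻²  ← same
  (3) J·kg⁻¹·K⁻¹ = N·m·kg⁻¹·K⁻¹ = m²·s⁻²·K⁻¹
  (4) m²·s⁻¹
  (5) [s] · [kg·m²·s⁻³] = kg·m²·s⁻²
Only (2) matches m²·s⁻².

(2)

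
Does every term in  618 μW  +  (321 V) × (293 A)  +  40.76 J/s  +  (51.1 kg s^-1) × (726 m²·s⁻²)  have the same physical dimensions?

In SI base units:
  618 μW:  W = J·s⁻¹ = kg·m²·s⁻³
  (321 V) × (293 A):  [kg·m²·s⁻³·A⁻¹] · [A] = kg·m²·s⁻³
  40.76 J/s:  J·s⁻¹ = N·m·s⁻¹ = kg·m²·s⁻³
  (51.1 kg s^-1) × (726 m²·s⁻²):  [kg·s⁻¹] · [m²·s⁻²] = kg·m²·s⁻³
Every term reduces to kg·m²·s⁻³.

Yes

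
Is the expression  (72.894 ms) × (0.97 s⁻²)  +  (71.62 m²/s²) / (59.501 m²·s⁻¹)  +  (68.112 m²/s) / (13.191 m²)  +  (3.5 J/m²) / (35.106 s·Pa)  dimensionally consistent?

In SI base units:
  (72.894 ms) × (0.97 s⁻²):  [s] · [s⁻²] = s⁻¹
  (71.62 m²/s²) / (59.501 m²·s⁻¹):  [m²·s⁻²] / [m²·s⁻¹] = s⁻¹
  (68.112 m²/s) / (13.191 m²):  [m²·s⁻¹] / [m²] = s⁻¹
  (3.5 J/m²) / (35.106 s·Pa):  [kg·s⁻²] / [kg·m⁻¹·s⁻¹] = m·s⁻¹
The terms do not share a single dimension (m·s⁻¹ vs s⁻¹).

No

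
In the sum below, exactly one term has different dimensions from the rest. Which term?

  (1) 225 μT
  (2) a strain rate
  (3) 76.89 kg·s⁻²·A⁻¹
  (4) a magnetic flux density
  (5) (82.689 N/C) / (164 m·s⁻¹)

(2)

Work out the base dimensions of each:
  (1) T = Wb·m⁻² = kg·s⁻²·A⁻¹
  (2) [strain rate] = s⁻¹
  (3) kg·s⁻²·A⁻¹
  (4) [magnetic flux density] = kg·s⁻²·A⁻¹
  (5) [kg·m·s⁻³·A⁻¹] / [m·s⁻¹] = kg·s⁻²·A⁻¹
All reduce to kg·s⁻²·A⁻¹ except (2), which is s⁻¹.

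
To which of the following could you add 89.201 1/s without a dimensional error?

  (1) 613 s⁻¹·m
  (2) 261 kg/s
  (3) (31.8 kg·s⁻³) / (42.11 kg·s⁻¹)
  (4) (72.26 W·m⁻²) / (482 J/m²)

Reference: s⁻¹.
Each option:
  (1) m·s⁻¹
  (2) kg·s⁻¹
  (3) [kg·s⁻³] / [kg·s⁻¹] = s⁻²
  (4) [kg·s⁻³] / [kg·s⁻²] = s⁻¹  ← same
Only (4) matches s⁻¹.

(4)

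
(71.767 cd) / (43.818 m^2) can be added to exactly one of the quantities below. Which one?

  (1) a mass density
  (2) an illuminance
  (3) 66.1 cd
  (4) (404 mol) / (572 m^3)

(2)

Reference: [cd] / [m²] = m⁻²·cd.
Each option:
  (1) [mass density] = kg·m⁻³
  (2) [illuminance] = m⁻²·cd  ← same
  (3) cd
  (4) [mol] / [m³] = m⁻³·mol
Only (2) matches m⁻²·cd.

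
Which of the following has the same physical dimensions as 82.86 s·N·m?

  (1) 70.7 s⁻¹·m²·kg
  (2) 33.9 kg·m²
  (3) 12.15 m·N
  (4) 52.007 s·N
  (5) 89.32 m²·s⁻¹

(1)

Reference: N·m·s = kg·m·s⁻²·m·s = kg·m²·s⁻¹.
Each option:
  (1) kg·m²·s⁻¹  ← same
  (2) kg·m²
  (3) N·m = kg·m·s⁻²·m = kg·m²·s⁻²
  (4) N·s = kg·m·s⁻²·s = kg·m·s⁻¹
  (5) m²·s⁻¹
Only (1) matches kg·m²·s⁻¹.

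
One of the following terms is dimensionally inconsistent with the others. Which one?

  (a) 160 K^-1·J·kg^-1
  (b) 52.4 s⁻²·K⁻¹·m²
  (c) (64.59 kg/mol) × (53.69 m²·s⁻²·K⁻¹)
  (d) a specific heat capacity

Dimensions:
  (a) J·kg⁻¹·K⁻¹ = N·m·kg⁻¹·K⁻¹ = m²·s⁻²·K⁻¹
  (b) m²·s⁻²·K⁻¹
  (c) [kg·mol⁻¹] · [m²·s⁻²·K⁻¹] = kg·m²·s⁻²·K⁻¹·mol⁻¹
  (d) [specific heat capacity] = m²·s⁻²·K⁻¹
All reduce to m²·s⁻²·K⁻¹ except (c), which is kg·m²·s⁻²·K⁻¹·mol⁻¹.

(c)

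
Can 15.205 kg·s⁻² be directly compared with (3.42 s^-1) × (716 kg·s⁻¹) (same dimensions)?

Reduce each to base SI dimensions:
  15.205 kg·s⁻²:  kg·s⁻²
  (3.42 s^-1) × (716 kg·s⁻¹):  [s⁻¹] · [kg·s⁻¹] = kg·s⁻²
Both are kg·s⁻², so they have the same dimensions and can be added.

Yes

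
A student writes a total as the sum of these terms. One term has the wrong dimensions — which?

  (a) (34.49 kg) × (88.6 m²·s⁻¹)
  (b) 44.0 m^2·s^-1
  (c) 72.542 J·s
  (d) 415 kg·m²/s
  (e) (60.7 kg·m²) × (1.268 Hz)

(b)

Reduce each to base SI dimensions:
  (a) [kg] · [m²·s⁻¹] = kg·m²·s⁻¹
  (b) m²·s⁻¹
  (c) J·s = N·m·s = kg·m²·s⁻¹
  (d) kg·m²·s⁻¹
  (e) [kg·m²] · [s⁻¹] = kg·m²·s⁻¹
All reduce to kg·m²·s⁻¹ except (b), which is m²·s⁻¹.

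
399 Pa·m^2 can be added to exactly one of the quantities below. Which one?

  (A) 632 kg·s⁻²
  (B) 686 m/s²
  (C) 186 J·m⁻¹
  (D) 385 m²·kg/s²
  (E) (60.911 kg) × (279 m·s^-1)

(C)

Reference: Pa·m² = N·m⁻²·m² = kg·m·s⁻².
Each option:
  (A) kg·s⁻²
  (B) m·s⁻²
  (C) J·m⁻¹ = N·m·m⁻¹ = kg·m·s⁻²  ← same
  (D) kg·m²·s⁻²
  (E) [kg] · [m·s⁻¹] = kg·m·s⁻¹
Only (C) matches kg·m·s⁻².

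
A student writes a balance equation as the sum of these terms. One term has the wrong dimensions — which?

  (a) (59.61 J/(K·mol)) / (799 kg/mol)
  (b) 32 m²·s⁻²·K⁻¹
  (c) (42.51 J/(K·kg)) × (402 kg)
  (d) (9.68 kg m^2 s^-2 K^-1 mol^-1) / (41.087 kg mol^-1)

(c)

Expand each in SI base units:
  (a) [kg·m²·s⁻²·K⁻¹·mol⁻¹] / [kg·mol⁻¹] = m²·s⁻²·K⁻¹
  (b) m²·s⁻²·K⁻¹
  (c) [m²·s⁻²·K⁻¹] · [kg] = kg·m²·s⁻²·K⁻¹
  (d) [kg·m²·s⁻²·K⁻¹·mol⁻¹] / [kg·mol⁻¹] = m²·s⁻²·K⁻¹
All reduce to m²·s⁻²·K⁻¹ except (c), which is kg·m²·s⁻²·K⁻¹.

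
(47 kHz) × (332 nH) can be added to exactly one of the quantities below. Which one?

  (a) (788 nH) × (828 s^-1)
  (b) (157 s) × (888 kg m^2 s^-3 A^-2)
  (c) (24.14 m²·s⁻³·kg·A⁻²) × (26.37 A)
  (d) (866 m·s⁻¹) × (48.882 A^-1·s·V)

Reference: [s⁻¹] · [kg·m²·s⁻²·A⁻²] = kg·m²·s⁻³·A⁻².
Each option:
  (a) [kg·m²·s⁻²·A⁻²] · [s⁻¹] = kg·m²·s⁻³·A⁻²  ← same
  (b) [s] · [kg·m²·s⁻³·A⁻²] = kg·m²·s⁻²·A⁻²
  (c) [kg·m²·s⁻³·A⁻²] · [A] = kg·m²·s⁻³·A⁻¹
  (d) [m·s⁻¹] · [kg·m²·s⁻²·A⁻²] = kg·m³·s⁻³·A⁻²
Only (a) matches kg·m²·s⁻³·A⁻².

(a)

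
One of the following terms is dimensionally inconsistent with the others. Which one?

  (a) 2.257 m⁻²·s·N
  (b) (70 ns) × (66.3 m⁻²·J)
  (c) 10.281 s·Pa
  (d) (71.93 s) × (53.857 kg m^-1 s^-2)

Reduce each to base SI dimensions:
  (a) N·s·m⁻² = kg·m·s⁻²·s·m⁻² = kg·m⁻¹·s⁻¹
  (b) [s] · [kg·s⁻²] = kg·s⁻¹
  (c) Pa·s = N·m⁻²·s = kg·m⁻¹·s⁻¹
  (d) [s] · [kg·m⁻¹·s⁻²] = kg·m⁻¹·s⁻¹
All reduce to kg·m⁻¹·s⁻¹ except (b), which is kg·s⁻¹.

(b)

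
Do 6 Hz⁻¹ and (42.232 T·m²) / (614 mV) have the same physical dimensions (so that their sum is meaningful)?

Yes

In SI base units:
  6 Hz⁻¹:  Hz⁻¹ = (s⁻¹)⁻¹ = s
  (42.232 T·m²) / (614 mV):  [kg·m²·s⁻²·A⁻¹] / [kg·m²·s⁻³·A⁻¹] = s
Both are s, so they have the same dimensions and can be added.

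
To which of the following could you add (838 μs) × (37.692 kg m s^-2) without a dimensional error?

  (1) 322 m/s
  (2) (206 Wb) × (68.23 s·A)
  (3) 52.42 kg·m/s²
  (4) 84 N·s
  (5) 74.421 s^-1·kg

Reference: [s] · [kg·m·s⁻²] = kg·m·s⁻¹.
Each option:
  (1) m·s⁻¹
  (2) [kg·m²·s⁻²·A⁻¹] · [s·A] = kg·m²·s⁻¹
  (3) kg·m·s⁻²
  (4) N·s = kg·m·s⁻²·s = kg·m·s⁻¹  ← same
  (5) kg·s⁻¹
Only (4) matches kg·m·s⁻¹.

(4)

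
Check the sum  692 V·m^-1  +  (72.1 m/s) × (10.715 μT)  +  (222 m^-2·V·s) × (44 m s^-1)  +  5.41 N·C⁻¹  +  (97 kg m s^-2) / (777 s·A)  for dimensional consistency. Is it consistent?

Dimensions:
  692 V·m^-1:  V·m⁻¹ = J·C⁻¹·m⁻¹ = kg·m·s⁻³·A⁻¹
  (72.1 m/s) × (10.715 μT):  [m·s⁻¹] · [kg·s⁻²·A⁻¹] = kg·m·s⁻³·A⁻¹
  (222 m^-2·V·s) × (44 m s^-1):  [kg·s⁻²·A⁻¹] · [m·s⁻¹] = kg·m·s⁻³·A⁻¹
  5.41 N·C⁻¹:  N·C⁻¹ = kg·m·s⁻²·(s·A)⁻¹ = kg·m·s⁻³·A⁻¹
  (97 kg m s^-2) / (777 s·A):  [kg·m·s⁻²] / [s·A] = kg·m·s⁻³·A⁻¹
Every term reduces to kg·m·s⁻³·A⁻¹.

Yes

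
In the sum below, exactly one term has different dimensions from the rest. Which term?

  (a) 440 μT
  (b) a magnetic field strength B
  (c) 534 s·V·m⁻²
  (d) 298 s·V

(d)

Work out the base dimensions of each:
  (a) T = Wb·m⁻² = kg·s⁻²·A⁻¹
  (b) [magnetic field strength B] = kg·s⁻²·A⁻¹
  (c) V·s·m⁻² = J·C⁻¹·s·m⁻² = kg·s⁻²·A⁻¹
  (d) V·s = J·C⁻¹·s = kg·m²·s⁻²·A⁻¹
All reduce to kg·s⁻²·A⁻¹ except (d), which is kg·m²·s⁻²·A⁻¹.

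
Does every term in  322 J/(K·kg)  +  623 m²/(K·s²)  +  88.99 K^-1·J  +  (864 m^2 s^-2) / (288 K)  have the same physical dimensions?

Expand each in SI base units:
  322 J/(K·kg):  J·kg⁻¹·K⁻¹ = N·m·kg⁻¹·K⁻¹ = m²·s⁻²·K⁻¹
  623 m²/(K·s²):  m²·s⁻²·K⁻¹
  88.99 K^-1·J:  J·K⁻¹ = N·m·K⁻¹ = kg·m²·s⁻²·K⁻¹
  (864 m^2 s^-2) / (288 K):  [m²·s⁻²] / [K] = m²·s⁻²·K⁻¹
The terms do not share a single dimension (kg·m²·s⁻²·K⁻¹ vs m²·s⁻²·K⁻¹).

No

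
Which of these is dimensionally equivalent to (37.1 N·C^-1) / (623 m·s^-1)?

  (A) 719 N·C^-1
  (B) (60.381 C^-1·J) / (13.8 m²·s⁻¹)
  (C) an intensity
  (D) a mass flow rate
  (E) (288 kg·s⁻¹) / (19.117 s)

(B)

Reference: [kg·m·s⁻³·A⁻¹] / [m·s⁻¹] = kg·s⁻²·A⁻¹.
Each option:
  (A) N·C⁻¹ = kg·m·s⁻²·(s·A)⁻¹ = kg·m·s⁻³·A⁻¹
  (B) [kg·m²·s⁻³·A⁻¹] / [m²·s⁻¹] = kg·s⁻²·A⁻¹  ← same
  (C) [intensity] = kg·s⁻³
  (D) [mass flow rate] = kg·s⁻¹
  (E) [kg·s⁻¹] / [s] = kg·s⁻²
Only (B) matches kg·s⁻²·A⁻¹.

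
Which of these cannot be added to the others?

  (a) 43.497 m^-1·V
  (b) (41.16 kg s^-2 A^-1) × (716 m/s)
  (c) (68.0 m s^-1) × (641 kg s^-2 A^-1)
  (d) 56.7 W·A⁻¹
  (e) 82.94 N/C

(d)

Reduce each to base SI dimensions:
  (a) V·m⁻¹ = J·C⁻¹·m⁻¹ = kg·m·s⁻³·A⁻¹
  (b) [kg·s⁻²·A⁻¹] · [m·s⁻¹] = kg·m·s⁻³·A⁻¹
  (c) [m·s⁻¹] · [kg·s⁻²·A⁻¹] = kg·m·s⁻³·A⁻¹
  (d) W·A⁻¹ = J·s⁻¹·A⁻¹ = kg·m²·s⁻³·A⁻¹
  (e) N·C⁻¹ = kg·m·s⁻²·(s·A)⁻¹ = kg·m·s⁻³·A⁻¹
All reduce to kg·m·s⁻³·A⁻¹ except (d), which is kg·m²·s⁻³·A⁻¹.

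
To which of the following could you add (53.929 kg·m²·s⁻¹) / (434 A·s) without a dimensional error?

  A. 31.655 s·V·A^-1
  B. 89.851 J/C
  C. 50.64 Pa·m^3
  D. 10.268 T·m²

D.

Reference: [kg·m²·s⁻¹] / [s·A] = kg·m²·s⁻²·A⁻¹.
Each option:
  A. V·s·A⁻¹ = J·C⁻¹·s·A⁻¹ = kg·m²·s⁻²·A⁻²
  B. J·C⁻¹ = N·m·(s·A)⁻¹ = kg·m²·s⁻³·A⁻¹
  C. Pa·m³ = N·m⁻²·m³ = kg·m²·s⁻²
  D. T·m² = Wb·m⁻²·m² = kg·m²·s⁻²·A⁻¹  ← same
Only D. matches kg·m²·s⁻²·A⁻¹.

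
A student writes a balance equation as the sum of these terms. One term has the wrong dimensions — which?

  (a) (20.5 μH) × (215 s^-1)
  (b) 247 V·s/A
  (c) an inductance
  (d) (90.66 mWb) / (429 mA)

In SI base units:
  (a) [kg·m²·s⁻²·A⁻²] · [s⁻¹] = kg·m²·s⁻³·A⁻²
  (b) V·s·A⁻¹ = J·C⁻¹·s·A⁻¹ = kg·m²·s⁻²·A⁻²
  (c) [inductance] = kg·m²·s⁻²·A⁻²
  (d) [kg·m²·s⁻²·A⁻¹] / [A] = kg·m²·s⁻²·A⁻²
All reduce to kg·m²·s⁻²·A⁻² except (a), which is kg·m²·s⁻³·A⁻².

(a)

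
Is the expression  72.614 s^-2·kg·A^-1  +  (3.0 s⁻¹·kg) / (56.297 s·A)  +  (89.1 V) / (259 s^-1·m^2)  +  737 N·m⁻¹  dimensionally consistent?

In SI base units:
  72.614 s^-2·kg·A^-1:  kg·s⁻²·A⁻¹
  (3.0 s⁻¹·kg) / (56.297 s·A):  [kg·s⁻¹] / [s·A] = kg·s⁻²·A⁻¹
  (89.1 V) / (259 s^-1·m^2):  [kg·m²·s⁻³·A⁻¹] / [m²·s⁻¹] = kg·s⁻²·A⁻¹
  737 N·m⁻¹:  N·m⁻¹ = kg·m·s⁻²·m⁻¹ = kg·s⁻²
The terms do not share a single dimension (kg·s⁻² vs kg·s⁻²·A⁻¹).

No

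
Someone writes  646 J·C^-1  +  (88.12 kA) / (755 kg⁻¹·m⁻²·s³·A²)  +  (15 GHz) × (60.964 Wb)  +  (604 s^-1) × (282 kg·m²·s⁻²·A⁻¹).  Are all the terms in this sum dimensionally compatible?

Yes

In SI base units:
  646 J·C^-1:  J·C⁻¹ = N·m·(s·A)⁻¹ = kg·m²·s⁻³·A⁻¹
  (88.12 kA) / (755 kg⁻¹·m⁻²·s³·A²):  [A] / [kg⁻¹·m⁻²·s³·A²] = kg·m²·s⁻³·A⁻¹
  (15 GHz) × (60.964 Wb):  [s⁻¹] · [kg·m²·s⁻²·A⁻¹] = kg·m²·s⁻³·A⁻¹
  (604 s^-1) × (282 kg·m²·s⁻²·A⁻¹):  [s⁻¹] · [kg·m²·s⁻²·A⁻¹] = kg·m²·s⁻³·A⁻¹
Every term reduces to kg·m²·s⁻³·A⁻¹.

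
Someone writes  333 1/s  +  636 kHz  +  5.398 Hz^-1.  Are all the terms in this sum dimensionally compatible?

No

In SI base units:
  333 1/s:  s⁻¹
  636 kHz:  Hz = s⁻¹
  5.398 Hz^-1:  Hz⁻¹ = (s⁻¹)⁻¹ = s
The terms do not share a single dimension (s vs s⁻¹).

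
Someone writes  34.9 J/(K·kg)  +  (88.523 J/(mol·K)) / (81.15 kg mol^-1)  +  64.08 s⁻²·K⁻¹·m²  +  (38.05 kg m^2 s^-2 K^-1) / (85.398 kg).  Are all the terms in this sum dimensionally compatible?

Yes

Reduce each to base SI dimensions:
  34.9 J/(K·kg):  J·kg⁻¹·K⁻¹ = N·m·kg⁻¹·K⁻¹ = m²·s⁻²·K⁻¹
  (88.523 J/(mol·K)) / (81.15 kg mol^-1):  [kg·m²·s⁻²·K⁻¹·mol⁻¹] / [kg·mol⁻¹] = m²·s⁻²·K⁻¹
  64.08 s⁻²·K⁻¹·m²:  m²·s⁻²·K⁻¹
  (38.05 kg m^2 s^-2 K^-1) / (85.398 kg):  [kg·m²·s⁻²·K⁻¹] / [kg] = m²·s⁻²·K⁻¹
Every term reduces to m²·s⁻²·K⁻¹.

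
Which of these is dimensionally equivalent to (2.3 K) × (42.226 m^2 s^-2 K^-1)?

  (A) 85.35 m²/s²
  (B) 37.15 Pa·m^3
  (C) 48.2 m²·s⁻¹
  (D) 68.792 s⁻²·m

Reference: [K] · [m²·s⁻²·K⁻¹] = m²·s⁻².
Each option:
  (A) m²·s⁻²  ← same
  (B) Pa·m³ = N·m⁻²·m³ = kg·m²·s⁻²
  (C) m²·s⁻¹
  (D) m·s⁻²
Only (A) matches m²·s⁻².

(A)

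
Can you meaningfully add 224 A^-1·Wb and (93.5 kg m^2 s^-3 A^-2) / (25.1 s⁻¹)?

In SI base units:
  224 A^-1·Wb:  Wb·A⁻¹ = V·s·A⁻¹ = kg·m²·s⁻²·A⁻²
  (93.5 kg m^2 s^-3 A^-2) / (25.1 s⁻¹):  [kg·m²·s⁻³·A⁻²] / [s⁻¹] = kg·m²·s⁻²·A⁻²
Both are kg·m²·s⁻²·A⁻², so they have the same dimensions and can be added.

Yes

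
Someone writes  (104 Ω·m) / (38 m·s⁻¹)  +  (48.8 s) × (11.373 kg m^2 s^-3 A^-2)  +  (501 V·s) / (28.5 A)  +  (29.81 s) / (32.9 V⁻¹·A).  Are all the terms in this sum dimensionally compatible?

Reduce each to base SI dimensions:
  (104 Ω·m) / (38 m·s⁻¹):  [kg·m³·s⁻³·A⁻²] / [m·s⁻¹] = kg·m²·s⁻²·A⁻²
  (48.8 s) × (11.373 kg m^2 s^-3 A^-2):  [s] · [kg·m²·s⁻³·A⁻²] = kg·m²·s⁻²·A⁻²
  (501 V·s) / (28.5 A):  [kg·m²·s⁻²·A⁻¹] / [A] = kg·m²·s⁻²·A⁻²
  (29.81 s) / (32.9 V⁻¹·A):  [s] / [kg⁻¹·m⁻²·s³·A²] = kg·m²·s⁻²·A⁻²
Every term reduces to kg·m²·s⁻²·A⁻².

Yes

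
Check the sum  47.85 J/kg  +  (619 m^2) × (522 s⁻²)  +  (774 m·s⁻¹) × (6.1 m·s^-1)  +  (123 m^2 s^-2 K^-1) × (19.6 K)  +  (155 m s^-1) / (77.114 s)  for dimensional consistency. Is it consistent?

No

Work out the base dimensions of each:
  47.85 J/kg:  J·kg⁻¹ = N·m·kg⁻¹ = m²·s⁻²
  (619 m^2) × (522 s⁻²):  [m²] · [s⁻²] = m²·s⁻²
  (774 m·s⁻¹) × (6.1 m·s^-1):  [m·s⁻¹] · [m·s⁻¹] = m²·s⁻²
  (123 m^2 s^-2 K^-1) × (19.6 K):  [m²·s⁻²·K⁻¹] · [K] = m²·s⁻²
  (155 m s^-1) / (77.114 s):  [m·s⁻¹] / [s] = m·s⁻²
The terms do not share a single dimension (m²·s⁻² vs m·s⁻²).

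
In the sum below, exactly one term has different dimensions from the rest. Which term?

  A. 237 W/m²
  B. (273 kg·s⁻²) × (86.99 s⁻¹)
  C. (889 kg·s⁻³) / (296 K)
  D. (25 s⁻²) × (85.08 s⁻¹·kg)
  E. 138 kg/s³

Expand each in SI base units:
  A. W·m⁻² = J·s⁻¹·m⁻² = kg·s⁻³
  B. [kg·s⁻²] · [s⁻¹] = kg·s⁻³
  C. [kg·s⁻³] / [K] = kg·s⁻³·K⁻¹
  D. [s⁻²] · [kg·s⁻¹] = kg·s⁻³
  E. kg·s⁻³
All reduce to kg·s⁻³ except C., which is kg·s⁻³·K⁻¹.

C.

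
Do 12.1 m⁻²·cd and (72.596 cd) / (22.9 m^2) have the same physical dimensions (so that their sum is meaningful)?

Dimensions:
  12.1 m⁻²·cd:  cd·m⁻² = m⁻²·cd
  (72.596 cd) / (22.9 m^2):  [cd] / [m²] = m⁻²·cd
Both are m⁻²·cd, so they have the same dimensions and can be added.

Yes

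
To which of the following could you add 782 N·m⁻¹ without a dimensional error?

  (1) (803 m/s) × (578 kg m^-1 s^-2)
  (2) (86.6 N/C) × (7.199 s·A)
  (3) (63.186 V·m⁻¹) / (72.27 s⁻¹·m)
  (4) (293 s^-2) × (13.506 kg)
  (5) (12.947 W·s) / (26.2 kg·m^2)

(4)

Reference: N·m⁻¹ = kg·m·s⁻²·m⁻¹ = kg·s⁻².
Each option:
  (1) [m·s⁻¹] · [kg·m⁻¹·s⁻²] = kg·s⁻³
  (2) [kg·m·s⁻³·A⁻¹] · [s·A] = kg·m·s⁻²
  (3) [kg·m·s⁻³·A⁻¹] / [m·s⁻¹] = kg·s⁻²·A⁻¹
  (4) [s⁻²] · [kg] = kg·s⁻²  ← same
  (5) [kg·m²·s⁻²] / [kg·m²] = s⁻²
Only (4) matches kg·s⁻².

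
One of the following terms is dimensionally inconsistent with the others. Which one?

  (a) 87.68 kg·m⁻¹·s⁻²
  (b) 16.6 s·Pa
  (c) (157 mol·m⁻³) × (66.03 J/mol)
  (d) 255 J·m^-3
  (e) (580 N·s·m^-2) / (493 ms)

(b)

In SI base units:
  (a) kg·m⁻¹·s⁻²
  (b) Pa·s = N·m⁻²·s = kg·m⁻¹·s⁻¹
  (c) [m⁻³·mol] · [kg·m²·s⁻²·mol⁻¹] = kg·m⁻¹·s⁻²
  (d) J·m⁻³ = N·m·m⁻³ = kg·m⁻¹·s⁻²
  (e) [kg·m⁻¹·s⁻¹] / [s] = kg·m⁻¹·s⁻²
All reduce to kg·m⁻¹·s⁻² except (b), which is kg·m⁻¹·s⁻¹.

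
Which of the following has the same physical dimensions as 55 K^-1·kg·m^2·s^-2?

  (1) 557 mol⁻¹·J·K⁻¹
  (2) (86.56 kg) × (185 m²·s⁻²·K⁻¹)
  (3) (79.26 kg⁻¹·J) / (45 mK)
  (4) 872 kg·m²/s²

(2)

Reference: kg·m²·s⁻²·K⁻¹.
Each option:
  (1) J·mol⁻¹·K⁻¹ = N·m·mol⁻¹·K⁻¹ = kg·m²·s⁻²·K⁻¹·mol⁻¹
  (2) [kg] · [m²·s⁻²·K⁻¹] = kg·m²·s⁻²·K⁻¹  ← same
  (3) [m²·s⁻²] / [K] = m²·s⁻²·K⁻¹
  (4) kg·m²·s⁻²
Only (2) matches kg·m²·s⁻²·K⁻¹.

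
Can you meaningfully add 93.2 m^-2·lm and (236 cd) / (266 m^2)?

Yes

Expand each in SI base units:
  93.2 m^-2·lm:  lm·m⁻² = cd·m⁻² = m⁻²·cd
  (236 cd) / (266 m^2):  [cd] / [m²] = m⁻²·cd
Both are m⁻²·cd, so they have the same dimensions and can be added.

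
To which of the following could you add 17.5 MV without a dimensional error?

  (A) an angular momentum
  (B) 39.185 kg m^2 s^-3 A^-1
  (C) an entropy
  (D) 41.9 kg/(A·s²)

(B)

Reference: V = J·C⁻¹ = kg·m²·s⁻³·A⁻¹.
Each option:
  (A) [angular momentum] = kg·m²·s⁻¹
  (B) kg·m²·s⁻³·A⁻¹  ← same
  (C) [entropy] = kg·m²·s⁻²·K⁻¹
  (D) kg·s⁻²·A⁻¹
Only (B) matches kg·m²·s⁻³·A⁻¹.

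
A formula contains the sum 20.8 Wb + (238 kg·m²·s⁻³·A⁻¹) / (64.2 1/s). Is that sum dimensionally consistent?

Work out the base dimensions of each:
  20.8 Wb:  Wb = V·s = kg·m²·s⁻²·A⁻¹
  (238 kg·m²·s⁻³·A⁻¹) / (64.2 1/s):  [kg·m²·s⁻³·A⁻¹] / [s⁻¹] = kg·m²·s⁻²·A⁻¹
Both are kg·m²·s⁻²·A⁻¹, so they have the same dimensions and can be added.

Yes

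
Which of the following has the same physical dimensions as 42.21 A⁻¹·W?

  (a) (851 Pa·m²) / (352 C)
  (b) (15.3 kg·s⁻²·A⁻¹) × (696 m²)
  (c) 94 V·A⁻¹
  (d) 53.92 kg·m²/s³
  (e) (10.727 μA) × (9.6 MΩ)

(e)

Reference: W·A⁻¹ = J·s⁻¹·A⁻¹ = kg·m²·s⁻³·A⁻¹.
Each option:
  (a) [kg·m·s⁻²] / [s·A] = kg·m·s⁻³·A⁻¹
  (b) [kg·s⁻²·A⁻¹] · [m²] = kg·m²·s⁻²·A⁻¹
  (c) V·A⁻¹ = J·C⁻¹·A⁻¹ = kg·m²·s⁻³·A⁻²
  (d) kg·m²·s⁻³
  (e) [A] · [kg·m²·s⁻³·A⁻²] = kg·m²·s⁻³·A⁻¹  ← same
Only (e) matches kg·m²·s⁻³·A⁻¹.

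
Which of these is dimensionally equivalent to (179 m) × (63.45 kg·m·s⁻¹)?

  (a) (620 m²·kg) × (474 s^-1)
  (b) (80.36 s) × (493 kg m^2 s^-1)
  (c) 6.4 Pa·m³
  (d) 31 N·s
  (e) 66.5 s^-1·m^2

(a)

Reference: [m] · [kg·m·s⁻¹] = kg·m²·s⁻¹.
Each option:
  (a) [kg·m²] · [s⁻¹] = kg·m²·s⁻¹  ← same
  (b) [s] · [kg·m²·s⁻¹] = kg·m²
  (c) Pa·m³ = N·m⁻²·m³ = kg·m²·s⁻²
  (d) N·s = kg·m·s⁻²·s = kg·m·s⁻¹
  (e) m²·s⁻¹
Only (a) matches kg·m²·s⁻¹.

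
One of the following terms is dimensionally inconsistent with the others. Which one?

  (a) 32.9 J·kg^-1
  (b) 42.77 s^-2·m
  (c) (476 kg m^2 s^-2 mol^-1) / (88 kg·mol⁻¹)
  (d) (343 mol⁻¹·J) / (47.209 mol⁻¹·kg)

(b)

Work out the base dimensions of each:
  (a) J·kg⁻¹ = N·m·kg⁻¹ = m²·s⁻²
  (b) m·s⁻²
  (c) [kg·m²·s⁻²·mol⁻¹] / [kg·mol⁻¹] = m²·s⁻²
  (d) [kg·m²·s⁻²·mol⁻¹] / [kg·mol⁻¹] = m²·s⁻²
All reduce to m²·s⁻² except (b), which is m·s⁻².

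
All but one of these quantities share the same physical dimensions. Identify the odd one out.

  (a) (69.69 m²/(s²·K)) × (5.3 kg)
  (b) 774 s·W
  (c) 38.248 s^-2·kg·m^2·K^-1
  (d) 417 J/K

In SI base units:
  (a) [m²·s⁻²·K⁻¹] · [kg] = kg·m²·s⁻²·K⁻¹
  (b) W·s = J·s⁻¹·s = kg·m²·s⁻²
  (c) kg·m²·s⁻²·K⁻¹
  (d) J·K⁻¹ = N·m·K⁻¹ = kg·m²·s⁻²·K⁻¹
All reduce to kg·m²·s⁻²·K⁻¹ except (b), which is kg·m²·s⁻².

(b)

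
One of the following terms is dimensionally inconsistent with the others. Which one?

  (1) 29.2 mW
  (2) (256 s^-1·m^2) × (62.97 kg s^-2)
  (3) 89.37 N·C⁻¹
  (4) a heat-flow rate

(3)

Work out the base dimensions of each:
  (1) W = J·s⁻¹ = kg·m²·s⁻³
  (2) [m²·s⁻¹] · [kg·s⁻²] = kg·m²·s⁻³
  (3) N·C⁻¹ = kg·m·s⁻²·(s·A)⁻¹ = kg·m·s⁻³·A⁻¹
  (4) [heat-flow rate] = kg·m²·s⁻³
All reduce to kg·m²·s⁻³ except (3), which is kg·m·s⁻³·A⁻¹.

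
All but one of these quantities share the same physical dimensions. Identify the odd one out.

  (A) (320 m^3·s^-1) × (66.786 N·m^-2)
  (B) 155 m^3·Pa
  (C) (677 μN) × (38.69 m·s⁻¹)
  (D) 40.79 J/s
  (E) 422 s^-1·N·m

Reduce each to base SI dimensions:
  (A) [m³·s⁻¹] · [kg·m⁻¹·s⁻²] = kg·m²·s⁻³
  (B) Pa·m³ = N·m⁻²·m³ = kg·m²·s⁻²
  (C) [kg·m·s⁻²] · [m·s⁻¹] = kg·m²·s⁻³
  (D) J·s⁻¹ = N·m·s⁻¹ = kg·m²·s⁻³
  (E) N·m·s⁻¹ = kg·m·s⁻²·m·s⁻¹ = kg·m²·s⁻³
All reduce to kg·m²·s⁻³ except (B), which is kg·m²·s⁻².

(B)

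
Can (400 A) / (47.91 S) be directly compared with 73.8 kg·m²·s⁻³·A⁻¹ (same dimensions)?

Expand each in SI base units:
  (400 A) / (47.91 S):  [A] / [kg⁻¹·m⁻²·s³·A²] = kg·m²·s⁻³·A⁻¹
  73.8 kg·m²·s⁻³·A⁻¹:  kg·m²·s⁻³·A⁻¹
Both are kg·m²·s⁻³·A⁻¹, so they have the same dimensions and can be added.

Yes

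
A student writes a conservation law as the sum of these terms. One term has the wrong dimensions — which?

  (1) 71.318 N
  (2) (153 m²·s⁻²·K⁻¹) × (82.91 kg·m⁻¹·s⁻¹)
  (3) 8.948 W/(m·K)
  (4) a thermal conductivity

Expand each in SI base units:
  (1) N = kg·m·s⁻²
  (2) [m²·s⁻²·K⁻¹] · [kg·m⁻¹·s⁻¹] = kg·m·s⁻³·K⁻¹
  (3) W·m⁻¹·K⁻¹ = J·s⁻¹·m⁻¹·K⁻¹ = kg·m·s⁻³·K⁻¹
  (4) [thermal conductivity] = kg·m·s⁻³·K⁻¹
All reduce to kg·m·s⁻³·K⁻¹ except (1), which is kg·m·s⁻².

(1)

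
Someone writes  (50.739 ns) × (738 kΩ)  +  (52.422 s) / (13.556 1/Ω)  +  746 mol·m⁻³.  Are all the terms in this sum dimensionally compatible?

Expand each in SI base units:
  (50.739 ns) × (738 kΩ):  [s] · [kg·m²·s⁻³·A⁻²] = kg·m²·s⁻²·A⁻²
  (52.422 s) / (13.556 1/Ω):  [s] / [kg⁻¹·m⁻²·s³·A²] = kg·m²·s⁻²·A⁻²
  746 mol·m⁻³:  mol·m⁻³ = m⁻³·mol
The terms do not share a single dimension (kg·m²·s⁻²·A⁻² vs m⁻³·mol).

No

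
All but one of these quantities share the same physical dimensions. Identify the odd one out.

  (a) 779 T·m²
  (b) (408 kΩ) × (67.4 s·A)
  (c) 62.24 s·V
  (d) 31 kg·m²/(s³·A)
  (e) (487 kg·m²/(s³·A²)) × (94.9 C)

(d)

In SI base units:
  (a) T·m² = Wb·m⁻²·m² = kg·m²·s⁻²·A⁻¹
  (b) [kg·m²·s⁻³·A⁻²] · [s·A] = kg·m²·s⁻²·A⁻¹
  (c) V·s = J·C⁻¹·s = kg·m²·s⁻²·A⁻¹
  (d) kg·m²·s⁻³·A⁻¹
  (e) [kg·m²·s⁻³·A⁻²] · [s·A] = kg·m²·s⁻²·A⁻¹
All reduce to kg·m²·s⁻²·A⁻¹ except (d), which is kg·m²·s⁻³·A⁻¹.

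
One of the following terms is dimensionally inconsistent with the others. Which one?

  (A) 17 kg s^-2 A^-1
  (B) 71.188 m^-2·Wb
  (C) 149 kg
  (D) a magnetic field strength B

Reduce each to base SI dimensions:
  (A) kg·s⁻²·A⁻¹
  (B) Wb·m⁻² = V·s·m⁻² = kg·s⁻²·A⁻¹
  (C) kg
  (D) [magnetic field strength B] = kg·s⁻²·A⁻¹
All reduce to kg·s⁻²·A⁻¹ except (C), which is kg.

(C)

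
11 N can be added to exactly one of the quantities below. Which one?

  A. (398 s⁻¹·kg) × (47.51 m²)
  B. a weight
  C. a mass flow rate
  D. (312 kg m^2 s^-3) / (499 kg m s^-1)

Reference: N = kg·m·s⁻².
Each option:
  A. [kg·s⁻¹] · [m²] = kg·m²·s⁻¹
  B. [weight] = kg·m·s⁻²  ← same
  C. [mass flow rate] = kg·s⁻¹
  D. [kg·m²·s⁻³] / [kg·m·s⁻¹] = m·s⁻²
Only B. matches kg·m·s⁻².

B.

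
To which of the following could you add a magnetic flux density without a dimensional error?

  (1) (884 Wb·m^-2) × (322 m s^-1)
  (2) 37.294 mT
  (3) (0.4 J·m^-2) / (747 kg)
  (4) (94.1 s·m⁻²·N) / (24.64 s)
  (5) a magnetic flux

Reference: [magnetic flux density] = kg·s⁻²·A⁻¹.
Each option:
  (1) [kg·s⁻²·A⁻¹] · [m·s⁻¹] = kg·m·s⁻³·A⁻¹
  (2) T = Wb·m⁻² = kg·s⁻²·A⁻¹  ← same
  (3) [kg·s⁻²] / [kg] = s⁻²
  (4) [kg·m⁻¹·s⁻¹] / [s] = kg·m⁻¹·s⁻²
  (5) [magnetic flux] = kg·m²·s⁻²·A⁻¹
Only (2) matches kg·s⁻²·A⁻¹.

(2)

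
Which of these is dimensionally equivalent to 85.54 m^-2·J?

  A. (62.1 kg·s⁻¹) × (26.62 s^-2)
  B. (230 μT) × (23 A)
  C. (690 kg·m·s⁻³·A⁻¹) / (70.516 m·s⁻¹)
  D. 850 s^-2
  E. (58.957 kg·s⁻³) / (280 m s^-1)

Reference: J·m⁻² = N·m·m⁻² = kg·s⁻².
Each option:
  A. [kg·s⁻¹] · [s⁻²] = kg·s⁻³
  B. [kg·s⁻²·A⁻¹] · [A] = kg·s⁻²  ← same
  C. [kg·m·s⁻³·A⁻¹] / [m·s⁻¹] = kg·s⁻²·A⁻¹
  D. s⁻²
  E. [kg·s⁻³] / [m·s⁻¹] = kg·m⁻¹·s⁻²
Only B. matches kg·s⁻².

B.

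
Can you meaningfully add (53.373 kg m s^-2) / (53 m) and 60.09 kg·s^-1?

Dimensions:
  (53.373 kg m s^-2) / (53 m):  [kg·m·s⁻²] / [m] = kg·s⁻²
  60.09 kg·s^-1:  kg·s⁻¹
kg·s⁻² ≠ kg·s⁻¹, so they cannot be added.

No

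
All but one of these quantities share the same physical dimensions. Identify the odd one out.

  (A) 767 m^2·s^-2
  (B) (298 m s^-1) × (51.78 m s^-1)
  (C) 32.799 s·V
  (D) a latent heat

Work out the base dimensions of each:
  (A) m²·s⁻²
  (B) [m·s⁻¹] · [m·s⁻¹] = m²·s⁻²
  (C) V·s = J·C⁻¹·s = kg·m²·s⁻²·A⁻¹
  (D) [latent heat] = m²·s⁻²
All reduce to m²·s⁻² except (C), which is kg·m²·s⁻²·A⁻¹.

(C)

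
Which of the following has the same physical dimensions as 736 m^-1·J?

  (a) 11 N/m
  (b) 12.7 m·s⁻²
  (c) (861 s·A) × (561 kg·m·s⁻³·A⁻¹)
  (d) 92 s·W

(c)

Reference: J·m⁻¹ = N·m·m⁻¹ = kg·m·s⁻².
Each option:
  (a) N·m⁻¹ = kg·m·s⁻²·m⁻¹ = kg·s⁻²
  (b) m·s⁻²
  (c) [s·A] · [kg·m·s⁻³·A⁻¹] = kg·m·s⁻²  ← same
  (d) W·s = J·s⁻¹·s = kg·m²·s⁻²
Only (c) matches kg·m·s⁻².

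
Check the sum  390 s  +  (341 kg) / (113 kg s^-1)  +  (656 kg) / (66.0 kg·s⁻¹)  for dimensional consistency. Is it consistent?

Work out the base dimensions of each:
  390 s:  s
  (341 kg) / (113 kg s^-1):  [kg] / [kg·s⁻¹] = s
  (656 kg) / (66.0 kg·s⁻¹):  [kg] / [kg·s⁻¹] = s
Every term reduces to s.

Yes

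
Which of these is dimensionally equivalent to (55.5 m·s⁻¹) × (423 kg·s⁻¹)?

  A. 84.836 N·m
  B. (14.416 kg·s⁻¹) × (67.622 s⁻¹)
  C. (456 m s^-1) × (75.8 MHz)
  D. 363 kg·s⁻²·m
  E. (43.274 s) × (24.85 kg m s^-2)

D.

Reference: [m·s⁻¹] · [kg·s⁻¹] = kg·m·s⁻².
Each option:
  A. N·m = kg·m·s⁻²·m = kg·m²·s⁻²
  B. [kg·s⁻¹] · [s⁻¹] = kg·s⁻²
  C. [m·s⁻¹] · [s⁻¹] = m·s⁻²
  D. kg·m·s⁻²  ← same
  E. [s] · [kg·m·s⁻²] = kg·m·s⁻¹
Only D. matches kg·m·s⁻².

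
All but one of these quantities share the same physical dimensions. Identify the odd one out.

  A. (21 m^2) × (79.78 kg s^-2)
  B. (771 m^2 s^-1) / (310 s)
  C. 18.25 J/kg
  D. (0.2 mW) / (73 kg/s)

In SI base units:
  A. [m²] · [kg·s⁻²] = kg·m²·s⁻²
  B. [m²·s⁻¹] / [s] = m²·s⁻²
  C. J·kg⁻¹ = N·m·kg⁻¹ = m²·s⁻²
  D. [kg·m²·s⁻³] / [kg·s⁻¹] = m²·s⁻²
All reduce to m²·s⁻² except A., which is kg·m²·s⁻².

A.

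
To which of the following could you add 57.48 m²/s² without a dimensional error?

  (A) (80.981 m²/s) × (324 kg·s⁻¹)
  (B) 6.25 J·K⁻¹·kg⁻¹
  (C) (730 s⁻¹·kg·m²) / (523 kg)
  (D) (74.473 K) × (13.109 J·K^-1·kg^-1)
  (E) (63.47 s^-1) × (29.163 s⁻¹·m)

(D)

Reference: m²·s⁻².
Each option:
  (A) [m²·s⁻¹] · [kg·s⁻¹] = kg·m²·s⁻²
  (B) J·kg⁻¹·K⁻¹ = N·m·kg⁻¹·K⁻¹ = m²·s⁻²·K⁻¹
  (C) [kg·m²·s⁻¹] / [kg] = m²·s⁻¹
  (D) [K] · [m²·s⁻²·K⁻¹] = m²·s⁻²  ← same
  (E) [s⁻¹] · [m·s⁻¹] = m·s⁻²
Only (D) matches m²·s⁻².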